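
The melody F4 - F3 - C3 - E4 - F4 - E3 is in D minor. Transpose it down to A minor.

D minor to A minor down is a perfect fourth, so every note moves down by that interval.
F4 → C4
F3 → C3
C3 → G2
E4 → B3
F4 → C4
E3 → B2

C4 C3 G2 B3 C4 B2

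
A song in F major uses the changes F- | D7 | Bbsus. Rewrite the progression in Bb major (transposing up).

Bb- G7 Ebsus

F major up to Bb major is a perfect fourth; each chord root moves by that interval while the quality stays the same.
F-: root F up a perfect fourth → Bb, giving Bb-.
D7: root D up a perfect fourth → G, giving G7.
Bbsus: root Bb up a perfect fourth → Eb, giving Ebsus.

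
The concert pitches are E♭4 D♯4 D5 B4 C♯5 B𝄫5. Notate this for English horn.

Bb4 A#4 A5 F#5 G#5 Fb6

The English horn sounds a perfect fifth below written, so the written part must be a perfect fifth above concert — transpose each note up.
Eb4 → Bb4
D#4 → A#4
D5 → A5
B4 → F#5
C#5 → G#5
Bbb5 → Fb6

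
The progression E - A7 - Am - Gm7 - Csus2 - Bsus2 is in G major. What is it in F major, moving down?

G major down to F major is a major second; each chord root moves by that interval while the quality stays the same.
E: root E down a major second → D, giving D.
A7: root A down a major second → G, giving G7.
Am: root A down a major second → G, giving Gm.
Gm7: root G down a major second → F, giving Fm7.
Csus2: root C down a major second → Bb, giving Bbsus2.
Bsus2: root B down a major second → A, giving Asus2.

D G7 Gm Fm7 Bbsus2 Asus2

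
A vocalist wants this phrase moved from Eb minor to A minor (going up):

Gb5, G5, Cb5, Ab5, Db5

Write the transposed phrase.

Eb minor to A minor up is an augmented fourth, so every note moves up by that interval.
Gb5 → C6
G5 → C#6
Cb5 → F5
Ab5 → D6
Db5 → G5

C6 C#6 F5 D6 G5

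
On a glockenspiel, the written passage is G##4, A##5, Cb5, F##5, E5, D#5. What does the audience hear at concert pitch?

G##6 A##7 Cb7 F##7 E7 D#7

The glockenspiel sounds a perfect fifteenth above written, so transpose each written note up a perfect fifteenth.
G##4 gives G##6
A##5 gives A##7
Cb5 gives Cb7
F##5 gives F##7
E5 gives E7
D#5 gives D#7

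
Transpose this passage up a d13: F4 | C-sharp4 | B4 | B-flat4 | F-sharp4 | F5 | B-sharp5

F4 -> Dbb6
C#4 -> Ab5
B4 -> Gb6
Bb4 -> Gbb6
F#4 -> Db6
F5 -> Dbb7
B#5 -> G7

Dbb6 Ab5 Gb6 Gbb6 Db6 Dbb7 G7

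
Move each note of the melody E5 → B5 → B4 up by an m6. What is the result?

C6 G6 G5

E5: a sixth up reaches C, and 8 semitones makes it C6.
B5: a sixth up reaches G, and 8 semitones makes it G6.
B4 up a minor sixth is G5.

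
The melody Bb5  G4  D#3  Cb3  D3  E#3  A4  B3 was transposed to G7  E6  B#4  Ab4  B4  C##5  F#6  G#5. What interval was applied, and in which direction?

up a major thirteenth

Take the first pair: Bb5 → G7. B to G spans 13 letter names, so the interval is some kind of thirteenth.
Bb5 to G7 is 21 semitones, which makes it a major thirteenth; the second version is higher, so the direction is up.
Checking another pair — B3 → G#5 — gives the same interval.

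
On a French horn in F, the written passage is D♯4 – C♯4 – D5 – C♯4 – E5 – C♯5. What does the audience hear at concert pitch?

G#3 F#3 G4 F#3 A4 F#4

The French horn in F sounds a perfect fifth below written, so transpose each written note down a perfect fifth.
D#4 gives G#3
C#4 gives F#3
D5 gives G4
C#4 gives F#3
E5 gives A4
C#5 gives F#4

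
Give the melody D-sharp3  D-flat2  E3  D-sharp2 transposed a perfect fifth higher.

D#3 up a perfect fifth is A#3.
Db2: a fifth up reaches A, and 7 semitones makes it Ab2.
E3 up a perfect fifth is B3.
D#2 up a perfect fifth is A#2.

A#3 Ab2 B3 A#2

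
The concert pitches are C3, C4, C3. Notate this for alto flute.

F3 F4 F3

The alto flute sounds a perfect fourth below written, so the written part must be a perfect fourth above concert — transpose each note up.
C3 to F3
C4 to F4
C3 to F3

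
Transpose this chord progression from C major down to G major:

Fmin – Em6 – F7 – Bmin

C major down to G major is a perfect fourth; each chord root moves by that interval while the quality stays the same.
Fmin: root F down a perfect fourth → C, giving Cmin.
Em6: root E down a perfect fourth → B, giving Bm6.
F7: root F down a perfect fourth → C, giving C7.
Bmin: root B down a perfect fourth → F#, giving F#min.

Cmin Bm6 C7 F#min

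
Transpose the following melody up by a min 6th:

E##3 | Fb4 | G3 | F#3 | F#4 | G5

C##4 Dbb5 Eb4 D4 D5 Eb6

E##3 gives C##4
Fb4 gives Dbb5
G3 gives Eb4
F#3 gives D4
F#4 gives D5
G5 gives Eb6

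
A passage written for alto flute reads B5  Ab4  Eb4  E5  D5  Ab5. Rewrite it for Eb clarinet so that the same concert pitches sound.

First find concert pitch: the alto flute sounds a perfect fourth below written, so B5 Ab4 Eb4 E5 D5 Ab5 sounds F#5 Eb4 Bb3 B4 A4 Eb5.
Then write for Eb clarinet: it sounds a minor third above written, so the part must be a minor third below concert.
F#5 → D#5
Eb4 → C4
Bb3 → G3
B4 → G#4
A4 → F#4
Eb5 → C5

D#5 C4 G3 G#4 F#4 C5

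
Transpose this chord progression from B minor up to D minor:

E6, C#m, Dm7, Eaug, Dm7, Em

B minor up to D minor is a minor third; each chord root moves by that interval while the quality stays the same.
E6: root E up a minor third → G, giving G6.
C#m: root C# up a minor third → E, giving Em.
Dm7: root D up a minor third → F, giving Fm7.
Eaug: root E up a minor third → G, giving Gaug.
Dm7: root D up a minor third → F, giving Fm7.
Em: root E up a minor third → G, giving Gm.

G6 Em Fm7 Gaug Fm7 Gm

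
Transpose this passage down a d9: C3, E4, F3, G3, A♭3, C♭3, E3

A diminished ninth down from C3 gives B#1.
E4: a ninth down reaches D, and 12 semitones makes it D##3.
A diminished ninth down from F3 gives E#2.
G3: a ninth down reaches F, and 12 semitones makes it F##2.
Ab3: a ninth down reaches G, and 12 semitones makes it G#2.
Cb3: a ninth down reaches B, and 12 semitones makes it B1.
A diminished ninth down from E3 gives D##2.

B#1 D##3 E#2 F##2 G#2 B1 D##2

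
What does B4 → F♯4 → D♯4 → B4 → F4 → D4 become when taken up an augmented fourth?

E#5 B#4 G##4 E#5 B4 G#4

B4 to E#5
F#4 to B#4
D#4 to G##4
B4 to E#5
F4 to B4
D4 to G#4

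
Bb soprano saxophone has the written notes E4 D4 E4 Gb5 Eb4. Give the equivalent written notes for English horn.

First find concert pitch: the Bb soprano saxophone sounds a major second below written, so E4 D4 E4 Gb5 Eb4 sounds D4 C4 D4 Fb5 Db4.
Then write for English horn: it sounds a perfect fifth below written, so the part must be a perfect fifth above concert.
D4 → A4
C4 → G4
D4 → A4
Fb5 → Cb6
Db4 → Ab4

A4 G4 A4 Cb6 Ab4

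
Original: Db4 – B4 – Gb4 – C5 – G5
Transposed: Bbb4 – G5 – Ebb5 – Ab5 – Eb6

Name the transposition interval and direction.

up a minor sixth

From Db4 to Bbb4 is 6 letter names — a sixth of some quality.
Db4 to Bbb4 is 8 semitones, which makes it a minor sixth; the second version is higher, so the direction is up.
Checking another pair — G5 → Eb6 — gives the same interval.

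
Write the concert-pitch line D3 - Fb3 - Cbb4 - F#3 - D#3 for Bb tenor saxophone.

E4 Gb4 Dbb5 G#4 E#4

Written C4 sounds as Bb2 on the Bb tenor saxophone, so concert pitches are written a major ninth up.
D3 -> E4
Fb3 -> Gb4
Cbb4 -> Dbb5
F#3 -> G#4
D#3 -> E#4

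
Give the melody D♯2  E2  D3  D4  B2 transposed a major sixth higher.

B#2 C#3 B3 B4 G#3

D#2 up a major sixth is B#2.
E2 up a major sixth is C#3.
D3 up a major sixth is B3.
D4 up a major sixth is B4.
B2 up a major sixth is G#3.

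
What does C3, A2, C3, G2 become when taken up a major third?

E3 C#3 E3 B2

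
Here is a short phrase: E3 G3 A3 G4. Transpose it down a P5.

A2 C3 D3 C4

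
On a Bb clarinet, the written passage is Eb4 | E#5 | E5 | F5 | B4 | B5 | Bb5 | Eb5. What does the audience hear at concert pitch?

Written C4 on the Bb clarinet sounds as Bb3, a major second lower; apply that shift to every note.
Eb4 becomes Db4
E#5 becomes D#5
E5 becomes D5
F5 becomes Eb5
B4 becomes A4
B5 becomes A5
Bb5 becomes Ab5
Eb5 becomes Db5

Db4 D#5 D5 Eb5 A4 A5 Ab5 Db5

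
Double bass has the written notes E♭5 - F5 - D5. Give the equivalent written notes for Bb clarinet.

F4 G4 E4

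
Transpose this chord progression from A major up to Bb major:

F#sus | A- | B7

Gsus Bb- C7

A major up to Bb major is a minor second; each chord root moves by that interval while the quality stays the same.
F#sus: root F# up a minor second → G, giving Gsus.
A-: root A up a minor second → Bb, giving Bb-.
B7: root B up a minor second → C, giving C7.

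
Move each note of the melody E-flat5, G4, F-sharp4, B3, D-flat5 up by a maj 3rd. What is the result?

Eb5 up a major third is G5.
G4: a third up reaches B, and 4 semitones makes it B4.
F#4: a third up reaches A, and 4 semitones makes it A#4.
B3: a third up reaches D, and 4 semitones makes it D#4.
Db5 up a major third is F5.

G5 B4 A#4 D#4 F5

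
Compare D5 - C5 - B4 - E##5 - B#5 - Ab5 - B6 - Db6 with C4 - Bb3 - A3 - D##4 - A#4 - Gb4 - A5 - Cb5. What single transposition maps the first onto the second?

down a major ninth

Take the first pair: D5 → C4. D to C spans 9 letter names, so the interval is some kind of ninth.
C4 to D5 is 14 semitones, which makes it a major ninth; the second version is lower, so the direction is down.
Checking another pair — Db6 → Cb5 — gives the same interval.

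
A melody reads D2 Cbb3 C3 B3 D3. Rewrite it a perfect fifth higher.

A2 Gbb3 G3 F#4 A3

A perfect fifth up from D2 gives A2.
A perfect fifth up from Cbb3 gives Gbb3.
A perfect fifth up from C3 gives G3.
B3: a fifth up reaches F, and 7 semitones makes it F#4.
A perfect fifth up from D3 gives A3.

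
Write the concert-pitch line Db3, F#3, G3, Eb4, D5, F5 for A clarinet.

Fb3 A3 Bb3 Gb4 F5 Ab5

The A clarinet sounds a minor third below written, so the written part must be a minor third above concert — transpose each note up.
Db3 becomes Fb3
F#3 becomes A3
G3 becomes Bb3
Eb4 becomes Gb4
D5 becomes F5
F5 becomes Ab5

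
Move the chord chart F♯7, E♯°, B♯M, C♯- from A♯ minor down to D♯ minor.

A♯ minor down to D♯ minor is a perfect fifth; each chord root moves by that interval while the quality stays the same.
F♯7: root F♯ down a perfect fifth → B, giving B7.
E♯°: root E♯ down a perfect fifth → A#, giving A#°.
B♯M: root B♯ down a perfect fifth → E#, giving E#M.
C♯-: root C♯ down a perfect fifth → F#, giving F#-.

B7 A#° E#M F#-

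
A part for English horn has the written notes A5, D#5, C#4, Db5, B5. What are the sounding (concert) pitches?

D5 G#4 F#3 Gb4 E5

The English horn sounds a perfect fifth below written, so transpose each written note down a perfect fifth.
A5 → D5
D#5 → G#4
C#4 → F#3
Db5 → Gb4
B5 → E5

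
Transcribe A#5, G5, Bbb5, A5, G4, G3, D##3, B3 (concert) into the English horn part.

The English horn sounds a perfect fifth below written, so the written part must be a perfect fifth above concert — transpose each note up.
A#5 to E#6
G5 to D6
Bbb5 to Fb6
A5 to E6
G4 to D5
G3 to D4
D##3 to A##3
B3 to F#4

E#6 D6 Fb6 E6 D5 D4 A##3 F#4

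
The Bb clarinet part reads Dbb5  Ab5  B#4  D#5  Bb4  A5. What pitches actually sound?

The Bb clarinet sounds a major second below written, so transpose each written note down a major second.
Dbb5 → Cbb5
Ab5 → Gb5
B#4 → A#4
D#5 → C#5
Bb4 → Ab4
A5 → G5

Cbb5 Gb5 A#4 C#5 Ab4 G5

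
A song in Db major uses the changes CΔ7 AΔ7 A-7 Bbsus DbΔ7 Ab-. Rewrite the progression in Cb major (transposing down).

Db major down to Cb major is a major second; each chord root moves by that interval while the quality stays the same.
CΔ7: root C down a major second → Bb, giving BbΔ7.
AΔ7: root A down a major second → G, giving GΔ7.
A-7: root A down a major second → G, giving G-7.
Bbsus: root Bb down a major second → Ab, giving Absus.
DbΔ7: root Db down a major second → Cb, giving CbΔ7.
Ab-: root Ab down a major second → Gb, giving Gb-.

BbΔ7 GΔ7 G-7 Absus CbΔ7 Gb-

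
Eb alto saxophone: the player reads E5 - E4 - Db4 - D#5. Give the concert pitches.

The Eb alto saxophone sounds a major sixth below written, so transpose each written note down a major sixth.
E5 → G4
E4 → G3
Db4 → Fb3
D#5 → F#4

G4 G3 Fb3 F#4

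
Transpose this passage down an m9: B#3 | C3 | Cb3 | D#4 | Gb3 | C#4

A##2 B1 Bb1 C##3 F2 B#2

B#3 -> A##2
C3 -> B1
Cb3 -> Bb1
D#4 -> C##3
Gb3 -> F2
C#4 -> B#2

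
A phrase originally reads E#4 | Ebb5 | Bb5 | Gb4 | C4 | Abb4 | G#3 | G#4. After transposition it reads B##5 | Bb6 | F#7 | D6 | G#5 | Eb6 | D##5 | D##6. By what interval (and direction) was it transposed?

up an augmented twelfth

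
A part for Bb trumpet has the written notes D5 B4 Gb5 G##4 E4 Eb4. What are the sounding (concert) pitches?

C5 A4 Fb5 F##4 D4 Db4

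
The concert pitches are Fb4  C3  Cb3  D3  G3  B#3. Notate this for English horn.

Cb5 G3 Gb3 A3 D4 F##4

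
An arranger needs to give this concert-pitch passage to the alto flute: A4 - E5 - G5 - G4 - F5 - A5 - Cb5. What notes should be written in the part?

D5 A5 C6 C5 Bb5 D6 Fb5

The alto flute sounds a perfect fourth below written, so the written part must be a perfect fourth above concert — transpose each note up.
A4 becomes D5
E5 becomes A5
G5 becomes C6
G4 becomes C5
F5 becomes Bb5
A5 becomes D6
Cb5 becomes Fb5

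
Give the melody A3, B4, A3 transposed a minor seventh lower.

B2 C#4 B2

A3 -> B2
B4 -> C#4
A3 -> B2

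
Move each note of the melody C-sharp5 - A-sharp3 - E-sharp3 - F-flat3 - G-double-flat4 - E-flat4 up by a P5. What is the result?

C#5 → G#5
A#3 → E#4
E#3 → B#3
Fb3 → Cb4
Gbb4 → Dbb5
Eb4 → Bb4

G#5 E#4 B#3 Cb4 Dbb5 Bb4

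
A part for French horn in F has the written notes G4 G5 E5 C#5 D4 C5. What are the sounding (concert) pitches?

C4 C5 A4 F#4 G3 F4

The French horn in F sounds a perfect fifth below written, so transpose each written note down a perfect fifth.
G4 -> C4
G5 -> C5
E5 -> A4
C#5 -> F#4
D4 -> G3
C5 -> F4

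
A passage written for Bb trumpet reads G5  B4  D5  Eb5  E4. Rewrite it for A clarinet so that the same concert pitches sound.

Ab5 C5 Eb5 Fb5 F4

First find concert pitch: the Bb trumpet sounds a major second below written, so G5 B4 D5 Eb5 E4 sounds F5 A4 C5 Db5 D4.
Then write for A clarinet: it sounds a minor third below written, so the part must be a minor third above concert.
F5 → Ab5
A4 → C5
C5 → Eb5
Db5 → Fb5
D4 → F4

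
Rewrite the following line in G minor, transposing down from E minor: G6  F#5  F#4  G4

Bb5 A4 A3 Bb3

From E down to G is a major sixth; apply that to each pitch.
G6 -> Bb5
F#5 -> A4
F#4 -> A3
G4 -> Bb3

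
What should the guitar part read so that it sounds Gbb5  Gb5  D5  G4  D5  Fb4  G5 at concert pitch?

Gbb6 Gb6 D6 G5 D6 Fb5 G6

Written C4 sounds as C3 on the guitar, so concert pitches are written a perfect octave up.
Gbb5 becomes Gbb6
Gb5 becomes Gb6
D5 becomes D6
G4 becomes G5
D5 becomes D6
Fb4 becomes Fb5
G5 becomes G6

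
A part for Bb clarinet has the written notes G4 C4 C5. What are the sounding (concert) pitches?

Written C4 on the Bb clarinet sounds as Bb3, a major second lower; apply that shift to every note.
G4 becomes F4
C4 becomes Bb3
C5 becomes Bb4

F4 Bb3 Bb4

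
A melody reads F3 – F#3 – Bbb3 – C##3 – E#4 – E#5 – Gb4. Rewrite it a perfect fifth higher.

F3 → C4
F#3 → C#4
Bbb3 → Fb4
C##3 → G##3
E#4 → B#4
E#5 → B#5
Gb4 → Db5

C4 C#4 Fb4 G##3 B#4 B#5 Db5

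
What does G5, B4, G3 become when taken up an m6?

G5 → Eb6
B4 → G5
G3 → Eb4

Eb6 G5 Eb4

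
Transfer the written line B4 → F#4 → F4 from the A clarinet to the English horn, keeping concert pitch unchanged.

D#5 A#4 A4

First find concert pitch: the A clarinet sounds a minor third below written, so B4 F#4 F4 sounds G#4 D#4 D4.
Then write for English horn: it sounds a perfect fifth below written, so the part must be a perfect fifth above concert.
G#4 → D#5
D#4 → A#4
D4 → A4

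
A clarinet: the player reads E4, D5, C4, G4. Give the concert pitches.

C#4 B4 A3 E4

The A clarinet sounds a minor third below written, so transpose each written note down a minor third.
E4 becomes C#4
D5 becomes B4
C4 becomes A3
G4 becomes E4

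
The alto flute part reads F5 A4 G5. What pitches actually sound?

C5 E4 D5

Written C4 on the alto flute sounds as G3, a perfect fourth lower; apply that shift to every note.
F5 -> C5
A4 -> E4
G5 -> D5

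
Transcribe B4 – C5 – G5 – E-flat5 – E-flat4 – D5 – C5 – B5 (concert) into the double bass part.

The double bass sounds a perfect octave below written, so the written part must be a perfect octave above concert — transpose each note up.
B4 gives B5
C5 gives C6
G5 gives G6
Eb5 gives Eb6
Eb4 gives Eb5
D5 gives D6
C5 gives C6
B5 gives B6

B5 C6 G6 Eb6 Eb5 D6 C6 B6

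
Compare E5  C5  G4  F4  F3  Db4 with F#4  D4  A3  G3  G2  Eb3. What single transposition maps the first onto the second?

down a minor seventh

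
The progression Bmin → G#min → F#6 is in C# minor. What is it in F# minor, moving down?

C# minor down to F# minor is a perfect fifth; each chord root moves by that interval while the quality stays the same.
Bmin: root B down a perfect fifth → E, giving Emin.
G#min: root G# down a perfect fifth → C#, giving C#min.
F#6: root F# down a perfect fifth → B, giving B6.

Emin C#min B6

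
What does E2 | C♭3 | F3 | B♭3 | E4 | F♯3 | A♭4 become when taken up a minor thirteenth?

E2: a thirteenth up reaches C, and 20 semitones makes it C4.
Cb3: a thirteenth up reaches A, and 20 semitones makes it Abb4.
F3 up a minor thirteenth is Db5.
Bb3 up a minor thirteenth is Gb5.
E4 up a minor thirteenth is C6.
F#3 up a minor thirteenth is D5.
Ab4: a thirteenth up reaches F, and 20 semitones makes it Fb6.

C4 Abb4 Db5 Gb5 C6 D5 Fb6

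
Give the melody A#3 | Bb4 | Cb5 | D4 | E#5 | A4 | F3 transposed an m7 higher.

G#4 Ab5 Bbb5 C5 D#6 G5 Eb4

A#3 becomes G#4
Bb4 becomes Ab5
Cb5 becomes Bbb5
D4 becomes C5
E#5 becomes D#6
A4 becomes G5
F3 becomes Eb4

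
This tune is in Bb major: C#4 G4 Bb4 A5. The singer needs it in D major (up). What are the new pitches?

Bb major to D major up is a major third, so every note moves up by that interval.
C#4 to E#4
G4 to B4
Bb4 to D5
A5 to C#6

E#4 B4 D5 C#6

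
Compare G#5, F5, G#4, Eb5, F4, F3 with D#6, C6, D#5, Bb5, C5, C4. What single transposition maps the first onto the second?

up a perfect fifth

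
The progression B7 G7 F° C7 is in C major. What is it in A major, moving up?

C major up to A major is a major sixth; each chord root moves by that interval while the quality stays the same.
B7: root B up a major sixth → G#, giving G#7.
G7: root G up a major sixth → E, giving E7.
F°: root F up a major sixth → D, giving D°.
C7: root C up a major sixth → A, giving A7.

G#7 E7 D° A7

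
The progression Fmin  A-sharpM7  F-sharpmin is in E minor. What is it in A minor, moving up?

Bbmin D#M7 Bmin

E minor up to A minor is a perfect fourth; each chord root moves by that interval while the quality stays the same.
Fmin: root F up a perfect fourth → Bb, giving Bbmin.
A-sharpM7: root A-sharp up a perfect fourth → D#, giving D#M7.
F-sharpmin: root F-sharp up a perfect fourth → B, giving Bmin.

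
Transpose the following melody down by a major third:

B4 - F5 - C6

G4 Db5 Ab5

B4 gives G4
F5 gives Db5
C6 gives Ab5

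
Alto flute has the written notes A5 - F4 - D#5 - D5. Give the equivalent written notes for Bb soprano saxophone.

F#5 D4 B#4 B4

First find concert pitch: the alto flute sounds a perfect fourth below written, so A5 F4 D#5 D5 sounds E5 C4 A#4 A4.
Then write for Bb soprano saxophone: it sounds a major second below written, so the part must be a major second above concert.
E5 → F#5
C4 → D4
A#4 → B#4
A4 → B4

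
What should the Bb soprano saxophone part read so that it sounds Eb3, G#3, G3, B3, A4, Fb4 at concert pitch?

The Bb soprano saxophone sounds a major second below written, so the written part must be a major second above concert — transpose each note up.
Eb3 becomes F3
G#3 becomes A#3
G3 becomes A3
B3 becomes C#4
A4 becomes B4
Fb4 becomes Gb4

F3 A#3 A3 C#4 B4 Gb4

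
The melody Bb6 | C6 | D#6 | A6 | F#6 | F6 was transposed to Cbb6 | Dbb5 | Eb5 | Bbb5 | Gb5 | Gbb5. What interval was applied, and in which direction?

down an augmented seventh

Take the first pair: Bb6 → Cbb6. B to C spans 7 letter names, so the interval is some kind of seventh.
Cbb6 to Bb6 is 12 semitones, which makes it an augmented seventh; the second version is lower, so the direction is down.
Checking another pair — F6 → Gbb5 — gives the same interval.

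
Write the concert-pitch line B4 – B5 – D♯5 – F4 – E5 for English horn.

F#5 F#6 A#5 C5 B5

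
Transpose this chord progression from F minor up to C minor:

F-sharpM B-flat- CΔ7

C#M F- GΔ7

F minor up to C minor is a perfect fifth; each chord root moves by that interval while the quality stays the same.
F-sharpM: root F-sharp up a perfect fifth → C#, giving C#M.
B-flat-: root B-flat up a perfect fifth → F, giving F-.
CΔ7: root C up a perfect fifth → G, giving GΔ7.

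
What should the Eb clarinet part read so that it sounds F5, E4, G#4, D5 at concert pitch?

D5 C#4 E#4 B4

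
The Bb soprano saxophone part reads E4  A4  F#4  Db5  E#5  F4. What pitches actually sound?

The Bb soprano saxophone sounds a major second below written, so transpose each written note down a major second.
E4 to D4
A4 to G4
F#4 to E4
Db5 to Cb5
E#5 to D#5
F4 to Eb4

D4 G4 E4 Cb5 D#5 Eb4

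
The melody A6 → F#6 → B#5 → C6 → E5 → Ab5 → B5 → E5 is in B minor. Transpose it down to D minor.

C6 A5 D#5 Eb5 G4 Cb5 D5 G4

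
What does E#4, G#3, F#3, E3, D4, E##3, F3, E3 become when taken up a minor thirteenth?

E#4 → C#6
G#3 → E5
F#3 → D5
E3 → C5
D4 → Bb5
E##3 → C##5
F3 → Db5
E3 → C5

C#6 E5 D5 C5 Bb5 C##5 Db5 C5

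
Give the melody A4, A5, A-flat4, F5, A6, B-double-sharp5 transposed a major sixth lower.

C4 C5 Cb4 Ab4 C6 D##5

A major sixth down from A4 gives C4.
A5: a sixth down reaches C, and 9 semitones makes it C5.
Ab4 down a major sixth is Cb4.
A major sixth down from F5 gives Ab4.
A6 down a major sixth is C6.
A major sixth down from B##5 gives D##5.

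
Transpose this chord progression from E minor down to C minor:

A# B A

F# G F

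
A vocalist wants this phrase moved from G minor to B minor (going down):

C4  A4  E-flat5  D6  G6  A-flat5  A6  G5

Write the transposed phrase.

G minor to B minor down is a minor sixth, so every note moves down by that interval.
C4 becomes E3
A4 becomes C#4
Eb5 becomes G4
D6 becomes F#5
G6 becomes B5
Ab5 becomes C5
A6 becomes C#6
G5 becomes B4

E3 C#4 G4 F#5 B5 C5 C#6 B4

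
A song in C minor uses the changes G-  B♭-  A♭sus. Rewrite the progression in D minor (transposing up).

A- C- Bbsus

C minor up to D minor is a major second; each chord root moves by that interval while the quality stays the same.
G-: root G up a major second → A, giving A-.
B♭-: root B♭ up a major second → C, giving C-.
A♭sus: root A♭ up a major second → Bb, giving Bbsus.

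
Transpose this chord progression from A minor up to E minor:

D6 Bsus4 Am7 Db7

A6 F#sus4 Em7 Ab7

A minor up to E minor is a perfect fifth; each chord root moves by that interval while the quality stays the same.
D6: root D up a perfect fifth → A, giving A6.
Bsus4: root B up a perfect fifth → F#, giving F#sus4.
Am7: root A up a perfect fifth → E, giving Em7.
Db7: root Db up a perfect fifth → Ab, giving Ab7.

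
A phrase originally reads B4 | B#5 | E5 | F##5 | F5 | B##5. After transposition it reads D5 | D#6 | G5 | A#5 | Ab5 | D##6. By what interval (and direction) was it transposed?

up a minor third

From B4 to D5 is 3 letter names — a third of some quality.
B4 to D5 is 3 semitones, which makes it a minor third; the second version is higher, so the direction is up.
Checking another pair — B##5 → D##6 — gives the same interval.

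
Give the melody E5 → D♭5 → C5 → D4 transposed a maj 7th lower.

E5 to F4
Db5 to Ebb4
C5 to Db4
D4 to Eb3

F4 Ebb4 Db4 Eb3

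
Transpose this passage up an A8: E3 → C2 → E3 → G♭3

E#4 C#3 E#4 G4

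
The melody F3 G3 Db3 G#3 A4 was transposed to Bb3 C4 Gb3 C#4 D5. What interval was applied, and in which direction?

From F3 to Bb3 is 4 letter names — a fourth of some quality.
F3 to Bb3 is 5 semitones, which makes it a perfect fourth; the second version is higher, so the direction is up.
Checking another pair — A4 → D5 — gives the same interval.

up a perfect fourth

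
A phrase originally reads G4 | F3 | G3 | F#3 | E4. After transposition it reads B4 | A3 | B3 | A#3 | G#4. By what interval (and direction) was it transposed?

From G4 to B4 is 3 letter names — a third of some quality.
G4 to B4 is 4 semitones, which makes it a major third; the second version is higher, so the direction is up.
Checking another pair — E4 → G#4 — gives the same interval.

up a major third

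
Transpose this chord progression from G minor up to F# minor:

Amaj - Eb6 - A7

G minor up to F# minor is a major seventh; each chord root moves by that interval while the quality stays the same.
Amaj: root A up a major seventh → G#, giving G#maj.
Eb6: root Eb up a major seventh → D, giving D6.
A7: root A up a major seventh → G#, giving G#7.

G#maj D6 G#7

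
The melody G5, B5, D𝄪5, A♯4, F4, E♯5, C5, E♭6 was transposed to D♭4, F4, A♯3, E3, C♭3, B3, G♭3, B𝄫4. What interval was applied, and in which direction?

Take the first pair: G5 → Db4. G to D spans 11 letter names, so the interval is some kind of eleventh.
Db4 to G5 is 18 semitones, which makes it an augmented eleventh; the second version is lower, so the direction is down.
Checking another pair — Eb6 → Bbb4 — gives the same interval.

down an augmented eleventh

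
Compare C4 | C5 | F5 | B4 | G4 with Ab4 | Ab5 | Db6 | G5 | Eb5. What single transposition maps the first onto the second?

up a minor sixth

Take the first pair: C4 → Ab4. C to A spans 6 letter names, so the interval is some kind of sixth.
C4 to Ab4 is 8 semitones, which makes it a minor sixth; the second version is higher, so the direction is up.
Checking another pair — G4 → Eb5 — gives the same interval.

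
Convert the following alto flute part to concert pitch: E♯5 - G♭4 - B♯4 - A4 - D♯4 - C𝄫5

B#4 Db4 F##4 E4 A#3 Gbb4

Written C4 on the alto flute sounds as G3, a perfect fourth lower; apply that shift to every note.
E#5 gives B#4
Gb4 gives Db4
B#4 gives F##4
A4 gives E4
D#4 gives A#3
Cbb5 gives Gbb4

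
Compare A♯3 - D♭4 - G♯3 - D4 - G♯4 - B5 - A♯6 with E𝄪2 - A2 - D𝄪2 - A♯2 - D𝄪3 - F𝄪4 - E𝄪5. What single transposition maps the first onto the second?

From A#3 to E##2 is 11 letter names — an eleventh of some quality.
E##2 to A#3 is 16 semitones, which makes it a diminished eleventh; the second version is lower, so the direction is down.
Checking another pair — A#6 → E##5 — gives the same interval.

down a diminished eleventh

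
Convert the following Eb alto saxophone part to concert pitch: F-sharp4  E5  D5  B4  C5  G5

A3 G4 F4 D4 Eb4 Bb4

Written C4 on the Eb alto saxophone sounds as Eb3, a major sixth lower; apply that shift to every note.
F#4 becomes A3
E5 becomes G4
D5 becomes F4
B4 becomes D4
C5 becomes Eb4
G5 becomes Bb4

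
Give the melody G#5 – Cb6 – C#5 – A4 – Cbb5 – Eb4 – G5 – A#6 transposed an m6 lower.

B#4 Eb5 E#4 C#4 Ebb4 G3 B4 C##6

G#5 -> B#4
Cb6 -> Eb5
C#5 -> E#4
A4 -> C#4
Cbb5 -> Ebb4
Eb4 -> G3
G5 -> B4
A#6 -> C##6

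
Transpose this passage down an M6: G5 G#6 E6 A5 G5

A major sixth down from G5 gives Bb4.
G#6: a sixth down reaches B, and 9 semitones makes it B5.
A major sixth down from E6 gives G5.
A5: a sixth down reaches C, and 9 semitones makes it C5.
G5 down a major sixth is Bb4.

Bb4 B5 G5 C5 Bb4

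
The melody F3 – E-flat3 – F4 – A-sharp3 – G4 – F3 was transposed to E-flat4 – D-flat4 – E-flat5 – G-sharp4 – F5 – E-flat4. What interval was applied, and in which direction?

up a minor seventh

From F3 to Eb4 is 7 letter names — a seventh of some quality.
F3 to Eb4 is 10 semitones, which makes it a minor seventh; the second version is higher, so the direction is up.
Checking another pair — F3 → Eb4 — gives the same interval.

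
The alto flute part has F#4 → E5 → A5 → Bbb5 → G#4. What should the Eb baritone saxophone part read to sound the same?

A#5 G#6 C#7 Db7 B#5

First find concert pitch: the alto flute sounds a perfect fourth below written, so F#4 E5 A5 Bbb5 G#4 sounds C#4 B4 E5 Fb5 D#4.
Then write for Eb baritone saxophone: it sounds a major thirteenth below written, so the part must be a major thirteenth above concert.
C#4 → A#5
B4 → G#6
E5 → C#7
Fb5 → Db7
D#4 → B#5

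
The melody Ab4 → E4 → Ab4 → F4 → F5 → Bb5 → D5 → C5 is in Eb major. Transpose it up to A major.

Eb major to A major up is an augmented fourth, so every note moves up by that interval.
Ab4 -> D5
E4 -> A#4
Ab4 -> D5
F4 -> B4
F5 -> B5
Bb5 -> E6
D5 -> G#5
C5 -> F#5

D5 A#4 D5 B4 B5 E6 G#5 F#5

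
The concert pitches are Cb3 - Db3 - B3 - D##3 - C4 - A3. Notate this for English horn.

Gb3 Ab3 F#4 A##3 G4 E4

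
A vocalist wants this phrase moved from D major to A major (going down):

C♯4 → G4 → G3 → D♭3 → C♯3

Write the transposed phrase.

G#3 D4 D3 Ab2 G#2

From D down to A is a perfect fourth; apply that to each pitch.
C#4 becomes G#3
G4 becomes D4
G3 becomes D3
Db3 becomes Ab2
C#3 becomes G#2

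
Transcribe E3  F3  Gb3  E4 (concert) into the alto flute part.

A3 Bb3 Cb4 A4

Written C4 sounds as G3 on the alto flute, so concert pitches are written a perfect fourth up.
E3 to A3
F3 to Bb3
Gb3 to Cb4
E4 to A4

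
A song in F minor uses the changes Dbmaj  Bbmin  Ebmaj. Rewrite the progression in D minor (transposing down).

Bbmaj Gmin Cmaj

F minor down to D minor is a minor third; each chord root moves by that interval while the quality stays the same.
Dbmaj: root Db down a minor third → Bb, giving Bbmaj.
Bbmin: root Bb down a minor third → G, giving Gmin.
Ebmaj: root Eb down a minor third → C, giving Cmaj.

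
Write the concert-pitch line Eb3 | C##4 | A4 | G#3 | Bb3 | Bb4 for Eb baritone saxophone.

C5 A##5 F#6 E#5 G5 G6

Written C4 sounds as Eb2 on the Eb baritone saxophone, so concert pitches are written a major thirteenth up.
Eb3 -> C5
C##4 -> A##5
A4 -> F#6
G#3 -> E#5
Bb3 -> G5
Bb4 -> G6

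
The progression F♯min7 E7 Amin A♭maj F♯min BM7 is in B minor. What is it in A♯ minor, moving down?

B minor down to A♯ minor is a minor second; each chord root moves by that interval while the quality stays the same.
F♯min7: root F♯ down a minor second → E#, giving E#min7.
E7: root E down a minor second → D#, giving D#7.
Amin: root A down a minor second → G#, giving G#min.
A♭maj: root A♭ down a minor second → G, giving Gmaj.
F♯min: root F♯ down a minor second → E#, giving E#min.
BM7: root B down a minor second → A#, giving A#M7.

E#min7 D#7 G#min Gmaj E#min A#M7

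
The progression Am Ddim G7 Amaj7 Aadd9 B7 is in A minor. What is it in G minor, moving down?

Gm Cdim F7 Gmaj7 Gadd9 A7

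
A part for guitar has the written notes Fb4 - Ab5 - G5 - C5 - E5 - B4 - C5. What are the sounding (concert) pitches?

Written C4 on the guitar sounds as C3, a perfect octave lower; apply that shift to every note.
Fb4 becomes Fb3
Ab5 becomes Ab4
G5 becomes G4
C5 becomes C4
E5 becomes E4
B4 becomes B3
C5 becomes C4

Fb3 Ab4 G4 C4 E4 B3 C4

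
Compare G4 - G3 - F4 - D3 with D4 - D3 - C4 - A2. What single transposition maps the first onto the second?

down a perfect fourth

Take the first pair: G4 → D4. G to D spans 4 letter names, so the interval is some kind of fourth.
D4 to G4 is 5 semitones, which makes it a perfect fourth; the second version is lower, so the direction is down.
Checking another pair — D3 → A2 — gives the same interval.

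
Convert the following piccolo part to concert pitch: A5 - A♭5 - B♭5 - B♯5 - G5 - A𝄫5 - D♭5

The piccolo sounds a perfect octave above written, so transpose each written note up a perfect octave.
A5 → A6
Ab5 → Ab6
Bb5 → Bb6
B#5 → B#6
G5 → G6
Abb5 → Abb6
Db5 → Db6

A6 Ab6 Bb6 B#6 G6 Abb6 Db6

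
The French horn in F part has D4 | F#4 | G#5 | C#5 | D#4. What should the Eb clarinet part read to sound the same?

E3 G#3 A#4 D#4 E#3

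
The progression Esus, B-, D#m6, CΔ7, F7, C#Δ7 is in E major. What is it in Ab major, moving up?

E major up to Ab major is a diminished fourth; each chord root moves by that interval while the quality stays the same.
Esus: root E up a diminished fourth → Ab, giving Absus.
B-: root B up a diminished fourth → Eb, giving Eb-.
D#m6: root D# up a diminished fourth → G, giving Gm6.
CΔ7: root C up a diminished fourth → Fb, giving FbΔ7.
F7: root F up a diminished fourth → Bbb, giving Bbb7.
C#Δ7: root C# up a diminished fourth → F, giving FΔ7.

Absus Eb- Gm6 FbΔ7 Bbb7 FΔ7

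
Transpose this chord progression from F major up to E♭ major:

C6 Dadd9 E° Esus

Bb6 Cadd9 D° Dsus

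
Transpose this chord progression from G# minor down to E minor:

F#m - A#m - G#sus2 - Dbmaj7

G# minor down to E minor is a major third; each chord root moves by that interval while the quality stays the same.
F#m: root F# down a major third → D, giving Dm.
A#m: root A# down a major third → F#, giving F#m.
G#sus2: root G# down a major third → E, giving Esus2.
Dbmaj7: root Db down a major third → Bbb, giving Bbbmaj7.

Dm F#m Esus2 Bbbmaj7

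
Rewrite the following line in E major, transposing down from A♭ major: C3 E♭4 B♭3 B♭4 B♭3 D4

G#2 B3 F#3 F#4 F#3 A#3

From A♭ down to E is a diminished fourth; apply that to each pitch.
C3 -> G#2
Eb4 -> B3
Bb3 -> F#3
Bb4 -> F#4
Bb3 -> F#3
D4 -> A#3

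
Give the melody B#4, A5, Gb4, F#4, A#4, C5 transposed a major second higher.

C##5 B5 Ab4 G#4 B#4 D5

B#4: a second up reaches C, and 2 semitones makes it C##5.
A major second up from A5 gives B5.
Gb4: a second up reaches A, and 2 semitones makes it Ab4.
F#4 up a major second is G#4.
A#4: a second up reaches B, and 2 semitones makes it B#4.
C5 up a major second is D5.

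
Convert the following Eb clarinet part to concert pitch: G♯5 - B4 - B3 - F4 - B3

B5 D5 D4 Ab4 D4

Written C4 on the Eb clarinet sounds as Eb4, a minor third higher; apply that shift to every note.
G#5 -> B5
B4 -> D5
B3 -> D4
F4 -> Ab4
B3 -> D4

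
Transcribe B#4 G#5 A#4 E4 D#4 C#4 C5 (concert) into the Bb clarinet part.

Written C4 sounds as Bb3 on the Bb clarinet, so concert pitches are written a major second up.
B#4 becomes C##5
G#5 becomes A#5
A#4 becomes B#4
E4 becomes F#4
D#4 becomes E#4
C#4 becomes D#4
C5 becomes D5

C##5 A#5 B#4 F#4 E#4 D#4 D5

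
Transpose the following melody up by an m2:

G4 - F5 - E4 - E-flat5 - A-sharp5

G4: a second up reaches A, and 1 semitone makes it Ab4.
A minor second up from F5 gives Gb5.
A minor second up from E4 gives F4.
A minor second up from Eb5 gives Fb5.
A minor second up from A#5 gives B5.

Ab4 Gb5 F4 Fb5 B5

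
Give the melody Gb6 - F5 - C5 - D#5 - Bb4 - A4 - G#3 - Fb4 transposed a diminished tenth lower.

Gb6 down a diminished tenth is E5.
F5: a tenth down reaches D, and 14 semitones makes it D#4.
C5: a tenth down reaches A, and 14 semitones makes it A#3.
D#5 down a diminished tenth is B##3.
A diminished tenth down from Bb4 gives G#3.
A diminished tenth down from A4 gives F##3.
G#3: a tenth down reaches E, and 14 semitones makes it E##2.
Fb4: a tenth down reaches D, and 14 semitones makes it D3.

E5 D#4 A#3 B##3 G#3 F##3 E##2 D3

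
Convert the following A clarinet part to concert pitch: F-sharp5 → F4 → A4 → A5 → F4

D#5 D4 F#4 F#5 D4

Written C4 on the A clarinet sounds as A3, a minor third lower; apply that shift to every note.
F#5 becomes D#5
F4 becomes D4
A4 becomes F#4
A5 becomes F#5
F4 becomes D4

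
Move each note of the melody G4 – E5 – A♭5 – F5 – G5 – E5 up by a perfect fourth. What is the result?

A perfect fourth up from G4 gives C5.
E5: a fourth up reaches A, and 5 semitones makes it A5.
Ab5: a fourth up reaches D, and 5 semitones makes it Db6.
A perfect fourth up from F5 gives Bb5.
A perfect fourth up from G5 gives C6.
E5 up a perfect fourth is A5.

C5 A5 Db6 Bb5 C6 A5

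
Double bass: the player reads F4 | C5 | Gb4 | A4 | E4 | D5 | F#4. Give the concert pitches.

F3 C4 Gb3 A3 E3 D4 F#3

The double bass sounds a perfect octave below written, so transpose each written note down a perfect octave.
F4 → F3
C5 → C4
Gb4 → Gb3
A4 → A3
E4 → E3
D5 → D4
F#4 → F#3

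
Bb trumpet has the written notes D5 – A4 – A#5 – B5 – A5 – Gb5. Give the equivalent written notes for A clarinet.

Eb5 Bb4 B5 C6 Bb5 Abb5

First find concert pitch: the Bb trumpet sounds a major second below written, so D5 A4 A#5 B5 A5 Gb5 sounds C5 G4 G#5 A5 G5 Fb5.
Then write for A clarinet: it sounds a minor third below written, so the part must be a minor third above concert.
C5 → Eb5
G4 → Bb4
G#5 → B5
A5 → C6
G5 → Bb5
Fb5 → Abb5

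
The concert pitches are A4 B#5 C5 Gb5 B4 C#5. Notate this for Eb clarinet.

F#4 G##5 A4 Eb5 G#4 A#4

Written C4 sounds as Eb4 on the Eb clarinet, so concert pitches are written a minor third down.
A4 → F#4
B#5 → G##5
C5 → A4
Gb5 → Eb5
B4 → G#4
C#5 → A#4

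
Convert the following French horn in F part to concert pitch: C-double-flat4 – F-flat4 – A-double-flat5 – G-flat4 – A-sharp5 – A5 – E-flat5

Fbb3 Bbb3 Dbb5 Cb4 D#5 D5 Ab4

The French horn in F sounds a perfect fifth below written, so transpose each written note down a perfect fifth.
Cbb4 becomes Fbb3
Fb4 becomes Bbb3
Abb5 becomes Dbb5
Gb4 becomes Cb4
A#5 becomes D#5
A5 becomes D5
Eb5 becomes Ab4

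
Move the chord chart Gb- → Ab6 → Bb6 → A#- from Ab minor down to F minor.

Ab minor down to F minor is a minor third; each chord root moves by that interval while the quality stays the same.
Gb-: root Gb down a minor third → Eb, giving Eb-.
Ab6: root Ab down a minor third → F, giving F6.
Bb6: root Bb down a minor third → G, giving G6.
A#-: root A# down a minor third → F##, giving F##-.

Eb- F6 G6 F##-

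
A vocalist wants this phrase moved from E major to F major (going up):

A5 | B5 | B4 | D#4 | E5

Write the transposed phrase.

From E up to F is a minor second; apply that to each pitch.
A5 → Bb5
B5 → C6
B4 → C5
D#4 → E4
E5 → F5

Bb5 C6 C5 E4 F5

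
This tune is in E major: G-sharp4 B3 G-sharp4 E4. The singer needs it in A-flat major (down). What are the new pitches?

From E down to A-flat is an augmented fifth; apply that to each pitch.
G#4 -> C4
B3 -> Eb3
G#4 -> C4
E4 -> Ab3

C4 Eb3 C4 Ab3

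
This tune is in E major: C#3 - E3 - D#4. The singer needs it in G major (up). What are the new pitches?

E major to G major up is a minor third, so every note moves up by that interval.
C#3 becomes E3
E3 becomes G3
D#4 becomes F#4

E3 G3 F#4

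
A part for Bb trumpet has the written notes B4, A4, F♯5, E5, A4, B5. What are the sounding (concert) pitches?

A4 G4 E5 D5 G4 A5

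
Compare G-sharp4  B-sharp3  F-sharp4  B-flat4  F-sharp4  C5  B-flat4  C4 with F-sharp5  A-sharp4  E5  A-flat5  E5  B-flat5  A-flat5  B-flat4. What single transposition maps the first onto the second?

From G#4 to F#5 is 7 letter names — a seventh of some quality.
G#4 to F#5 is 10 semitones, which makes it a minor seventh; the second version is higher, so the direction is up.
Checking another pair — C4 → Bb4 — gives the same interval.

up a minor seventh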